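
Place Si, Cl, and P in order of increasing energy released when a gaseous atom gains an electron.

P, Si, Cl

Atoms with high Z_eff and room in the valence shell (especially the halogens) have the most exothermic electron affinities.
All lie in period 3; the across-period trend (electron affinity increases left to right) applies, with the exception below.
Note the exception: Si has a higher electron affinity than P, contrary to the simple trend — adding an electron to P's half-filled 3p³ is unfavourable, so Si (3p²) has the more exothermic EA.
Tabulated electron affinity (kJ/mol): Si 134, P 72, Cl 349.
So from lowest to highest: P < Si < Cl.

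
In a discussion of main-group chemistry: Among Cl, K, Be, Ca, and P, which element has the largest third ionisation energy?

Consider each +2 ion: Cl²⁺ still has 5 valence electrons; K²⁺ is already 1 electron into the core; Be²⁺ is the bare [He] core; Ca²⁺ is the bare [Ar] core; P²⁺ still has 3 valence electrons.
Core electrons are held far more tightly than valence electrons, so K, Ca and Be top the IE_3 order.
Valence configurations: Cl²⁺ [Ne]3s²3p³, P²⁺ [Ne]3s²3p¹.
Approximate IE_3 values (kJ/mol): Cl 3822, K 4420, Be 14849, Ca 4912, P 2914.
Putting it together, IE_3: P < Cl < K < Ca < Be.

Be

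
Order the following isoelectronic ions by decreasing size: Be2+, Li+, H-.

H-, Li+, Be2+

All of these have 2 electrons, so size is governed by nuclear charge alone: the more protons, the stronger the pull on the same electron cloud, and the smaller the ion.
Nuclear charges: Be2+ (Z=4), Li+ (Z=3), H- (Z=1).
Largest to smallest: H- > Li+ > Be2+.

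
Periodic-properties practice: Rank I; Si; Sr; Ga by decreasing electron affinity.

I > Si > Ga > Sr

Si is in period 3, group 14; Ga is in period 4, group 13; Sr is in period 5, group 2; I is in period 5, group 17.
Adding an electron releases more energy for atoms nearer the top right (short of the noble gases).
These span different periods and groups, so the two trends combine.
Ga > Sr: both effects reinforce here, so Ga is clearly the higher of the two.
Si > Ga: both effects reinforce here, so Si is clearly the higher of the two.
I > Si: the two effects oppose for this pair; the across-period effect wins (295 vs 134 kJ/mol).
Tabulated electron affinity (kJ/mol): Si 134, Ga 29, Sr 5, I 295.
So from highest to lowest: I > Si > Ga > Sr.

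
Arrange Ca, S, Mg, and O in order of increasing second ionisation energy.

Ca < Mg < S < O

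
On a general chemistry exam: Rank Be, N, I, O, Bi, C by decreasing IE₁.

N > O > C > I > Be > Bi

Be is in period 2, group 2; C is in period 2, group 14; N is in period 2, group 15; O is in period 2, group 16; I is in period 5, group 17; Bi is in period 6, group 15.
Removing the outermost electron gets harder across a period and easier down a group.
Neither a single period nor a single group — weigh both effects.
Be > Bi: the two effects oppose for this pair; the down-group effect wins (900 vs 703 kJ/mol).
I > Be: the two effects oppose for this pair; the across-period effect wins (1008 vs 900 kJ/mol).
C > I: period and group pull opposite ways; the down-group shift dominates (1086 vs 1008 kJ/mol).
O > C: O lies to the right of C in period 2, so the across-period effect alone puts O higher.
N > O: this pair runs against the simple trend — see the exception note.
Note the exception: N has a higher first ionization energy than O, contrary to the simple trend — pairing an electron in O's 2p⁴ costs repulsion energy, so O ionizes more easily than half-filled N (2p³).
Approximate values (kJ/mol): Be 900, C 1086, N 1402, O 1314, I 1008, Bi 703.
So from highest to lowest: N > O > C > I > Be > Bi.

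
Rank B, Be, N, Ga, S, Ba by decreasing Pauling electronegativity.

Be is in period 2, group 2; B is in period 2, group 13; N is in period 2, group 15; S is in period 3, group 16; Ga is in period 4, group 13; Ba is in period 6, group 2.
Smaller atoms with higher effective nuclear charge are more electronegative.
Neither a single period nor a single group — weigh both effects.
Be > Ba: Be sits above Ba in group 2, so the down-group effect alone puts Be higher.
Ga > Be: period and group pull opposite ways; the across-period shift dominates (1.81 vs 1.57).
B > Ga: B sits above Ga in group 13, so the down-group effect alone puts B higher.
S > B: the two effects oppose for this pair; the across-period effect wins (2.58 vs 2.04).
N > S: period and group pull opposite ways; the down-group shift dominates (3.04 vs 2.58).
Approximate values (Pauling): Be 1.57, B 2.04, N 3.04, S 2.58, Ga 1.81, Ba 0.89.
So from highest to lowest: N > S > B > Ga > Be > Ba.

N > S > B > Ga > Be > Ba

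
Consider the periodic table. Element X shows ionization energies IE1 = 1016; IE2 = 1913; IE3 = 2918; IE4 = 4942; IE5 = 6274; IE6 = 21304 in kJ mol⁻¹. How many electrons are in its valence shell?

Look for the largest jump between consecutive ionization energies: IE6/IE5 ≈ 3.4, far larger than any earlier ratio.
That jump marks the point where a core electron is being removed. So the atom has 5 valence electrons.

5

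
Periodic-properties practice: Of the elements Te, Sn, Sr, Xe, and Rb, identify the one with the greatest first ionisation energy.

Rb is in period 5, group 1; Sr is in period 5, group 2; Sn is in period 5, group 14; Te is in period 5, group 16; Xe is in period 5, group 18.
Removing the outermost electron gets harder across a period and easier down a group.
All lie in period 5, so first ionization energy increases left to right.
The greatest first ionisation energy among these belongs to Xe.

Xe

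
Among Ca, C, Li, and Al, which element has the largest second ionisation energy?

Consider each +1 ion: Ca⁺ still has 1 valence electron; C⁺ still has 3 valence electrons; Li⁺ is the bare [He] core; Al⁺ still has 2 valence electrons.
Breaking into a closed-shell core is much more expensive than removing a leftover valence electron — Li has the largest IE_2 here.
Valence configurations: Ca⁺ [Ar]4s¹, C⁺ [He]2s²2p¹, Al⁺ [Ne]3s².
The numbers (kJ/mol): Ca 1145, C 2353, Li 7298, Al 1817.
Overall IE_2 order: Ca < Al < C < Li.

Li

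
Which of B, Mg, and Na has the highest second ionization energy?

IE_2 is the cost of taking one more electron from the +1 cation: B⁺ still has 2 valence electrons; Mg⁺ still has 1 valence electron; Na⁺ is the bare [Ne] core.
Core electrons are held far more tightly than valence electrons, so Na tops the IE_2 order.
Valence configurations: B⁺ [He]2s², Mg⁺ [Ne]3s¹.
The numbers (kJ/mol): B 2427, Mg 1451, Na 4562.
Hence IE_2: Mg < B < Na.

Na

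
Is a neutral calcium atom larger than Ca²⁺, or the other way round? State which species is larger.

Forming Ca²⁺ removes 2 electrons from Ca. Fewer electrons for the same nuclear charge means less shielding and a higher Z_eff on the remaining electrons, and for main-group metals the entire outer shell is lost.
A cation is smaller than its parent atom: Ca²⁺ < Ca.

Ca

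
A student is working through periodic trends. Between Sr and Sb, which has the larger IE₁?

Sr is in period 5, group 2; Sb is in period 5, group 15.
Removing the outermost electron gets harder across a period and easier down a group.
All lie in period 5, so first ionization energy increases left to right.
So Sb has the larger IE₁ (Sb > Sr).

Sb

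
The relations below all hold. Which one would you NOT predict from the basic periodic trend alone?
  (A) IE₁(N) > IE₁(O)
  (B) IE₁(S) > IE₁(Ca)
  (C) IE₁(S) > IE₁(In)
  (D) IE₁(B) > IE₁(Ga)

The general trend: IE₁ increases across a period and decreases down a group.
(A) N (period 2, group 15) vs O (period 2, group 16): the stated order contradicts the simple trend.
(B) S (period 3, group 16) vs Ca (period 4, group 2): the stated order agrees with the simple trend.
(C) S (period 3, group 16) vs In (period 5, group 13): the stated order agrees with the simple trend.
(D) B (period 2, group 13) vs Ga (period 4, group 13): the stated order agrees with the simple trend.
The exception is (A): pairing an electron in O's 2p⁴ costs repulsion energy, so O ionizes more easily than half-filled N (2p³).

(A)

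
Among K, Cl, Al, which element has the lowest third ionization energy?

After 2 electrons have been removed, what remains? K²⁺ is already 1 electron into the core; Cl²⁺ still has 5 valence electrons; Al²⁺ still has 1 valence electron.
Pulling an electron out of a noble-gas core costs far more than removing a remaining valence electron, so K sits at the high end of IE_3.
Valence configurations: Cl²⁺ [Ne]3s²3p³, Al²⁺ [Ne]3s¹.
Approximate IE_3 values (kJ/mol): K 4420, Cl 3822, Al 2745.
Hence IE_3: Al < Cl < K.

Al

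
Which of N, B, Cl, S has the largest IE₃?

N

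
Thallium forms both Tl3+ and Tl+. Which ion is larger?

Tl+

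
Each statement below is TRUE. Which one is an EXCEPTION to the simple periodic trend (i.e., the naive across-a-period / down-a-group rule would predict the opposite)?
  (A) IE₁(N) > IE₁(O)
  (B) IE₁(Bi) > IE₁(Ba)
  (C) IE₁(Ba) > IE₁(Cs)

(A)

The general trend: first ionisation energy increases across a period and decreases down a group.
(A) N (period 2, group 15) vs O (period 2, group 16): the stated order contradicts the simple trend.
(B) Bi (period 6, group 15) vs Ba (period 6, group 2): the stated order agrees with the simple trend.
(C) Ba (period 6, group 2) vs Cs (period 6, group 1): the stated order agrees with the simple trend.
The exception is (A): pairing an electron in O's 2p⁴ costs repulsion energy, so O ionizes more easily than half-filled N (2p³).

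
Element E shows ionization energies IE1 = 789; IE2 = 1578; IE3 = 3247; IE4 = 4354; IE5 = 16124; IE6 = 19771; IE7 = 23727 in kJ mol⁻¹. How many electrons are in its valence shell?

Look for the largest jump between consecutive ionization energies: IE5/IE4 ≈ 3.7, far larger than any earlier ratio.
That jump marks the point where a core electron is being removed. So the atom has 4 valence electrons.

4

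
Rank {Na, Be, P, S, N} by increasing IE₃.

After 2 electrons have been removed, what remains? Na²⁺ is already 1 electron into the core; Be²⁺ is the bare [He] core; P²⁺ still has 3 valence electrons; S²⁺ still has 4 valence electrons; N²⁺ still has 3 valence electrons.
Breaking into a closed-shell core is much more expensive than removing a leftover valence electron — Na and Be have the largest IE_3 here.
Valence configurations: P²⁺ [Ne]3s²3p¹, S²⁺ [Ne]3s²3p², N²⁺ [He]2s²2p¹.
The numbers (kJ/mol): Na 6910, Be 14849, P 2914, S 3357, N 4578.
So the third ionization energies run P < S < N < Na < Be.

P < S < N < Na < Be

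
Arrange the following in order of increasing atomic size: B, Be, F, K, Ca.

F < B < Be < Ca < K

Radius decreases left→right (rising Z_eff, same n) and increases top→bottom (higher n).
Neither a single period nor a single group — weigh both effects.
B > F: B lies to the left of F in period 2, so the across-period effect alone puts B larger.
Be > B: Be lies to the left of B in period 2, so the across-period effect alone puts Be larger.
Ca > Be: they share group 2; the group trend gives Ca the larger value.
K > Ca: both are in period 4; the period trend gives K the larger value.
Approximate values (pm): Be 102, B 85, F 64, K 196, Ca 171.
So from smallest to largest: F < B < Be < Ca < K.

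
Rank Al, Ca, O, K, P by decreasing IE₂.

O > K > P > Al > Ca

Consider each +1 ion: Al⁺ still has 2 valence electrons; Ca⁺ still has 1 valence electron; O⁺ still has 5 valence electrons; K⁺ is the bare [Ar] core; P⁺ still has 4 valence electrons.
Usually core removal costs more than valence removal, but here the competition is close: a tightly held n=2 valence electron can cost more to remove than an n=3 core electron, so the actual values have to decide it.
Valence configurations: Al⁺ [Ne]3s², Ca⁺ [Ar]4s¹, O⁺ [He]2s²2p³, P⁺ [Ne]3s²3p².
Tabulated IE_2 (kJ/mol): Al 1817, Ca 1145, O 3388, K 3052, P 1907.
So the second ionization energies run Ca < Al < P < K < O.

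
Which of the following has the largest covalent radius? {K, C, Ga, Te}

K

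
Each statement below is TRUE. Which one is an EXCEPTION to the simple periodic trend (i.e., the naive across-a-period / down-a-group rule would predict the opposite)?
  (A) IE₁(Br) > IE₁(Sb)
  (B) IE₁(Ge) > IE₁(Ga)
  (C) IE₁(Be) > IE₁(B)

The general trend: first ionisation energy increases across a period and decreases down a group.
(A) Br (period 4, group 17) vs Sb (period 5, group 15): the stated order agrees with the simple trend.
(B) Ge (period 4, group 14) vs Ga (period 4, group 13): the stated order agrees with the simple trend.
(C) Be (period 2, group 2) vs B (period 2, group 13): the stated order contradicts the simple trend.
The exception is (C): removing B's lone 2p electron is easier than breaking Be's filled 2s².

(C)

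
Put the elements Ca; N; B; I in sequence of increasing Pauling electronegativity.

B is in period 2, group 13; N is in period 2, group 15; Ca is in period 4, group 2; I is in period 5, group 17.
Electronegativity increases across a period and decreases down a group, tracking effective nuclear charge and atomic size.
Neither a single period nor a single group — weigh both effects.
B > Ca: relative to Ca, both the across-period and down-group shifts push B's electronegativity up.
I > B: period and group pull opposite ways; the across-period shift dominates (2.66 vs 2.04).
N > I: the two effects oppose for this pair; the down-group effect wins (3.04 vs 2.66).
Tabulated electronegativity (Pauling): B 2.04, N 3.04, Ca 1.00, I 2.66.
So from lowest to highest: Ca < B < I < N.

Ca < B < I < N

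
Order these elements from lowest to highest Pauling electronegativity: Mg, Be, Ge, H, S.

H is in period 1, group 1; Be is in period 2, group 2; Mg is in period 3, group 2; S is in period 3, group 16; Ge is in period 4, group 14.
Smaller atoms with higher effective nuclear charge are more electronegative.
These span different periods and groups, so the two trends combine.
Be > Mg: they share group 2; the group trend gives Be the larger value.
Ge > Be: period and group pull opposite ways; the across-period shift dominates (2.01 vs 1.57).
H > Ge: period and group pull opposite ways; the down-group shift dominates (2.20 vs 2.01).
S > H: period and group pull opposite ways; the across-period shift dominates (2.58 vs 2.20).
Tabulated electronegativity (Pauling): H 2.20, Be 1.57, Mg 1.31, S 2.58, Ge 2.01.
So from lowest to highest: Mg < Be < Ge < H < S.

Mg < Be < Ge < H < S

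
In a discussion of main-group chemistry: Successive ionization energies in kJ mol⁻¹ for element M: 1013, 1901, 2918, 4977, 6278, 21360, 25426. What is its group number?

Group 15

Look for the largest jump between consecutive ionization energies: IE6/IE5 ≈ 3.4, far larger than any earlier ratio.
That jump marks the point where a core electron is being removed. So the atom has 5 valence electrons.
A main-group element with 5 valence electrons is in group 15.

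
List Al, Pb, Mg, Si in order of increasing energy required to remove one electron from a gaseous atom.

Mg is in period 3, group 2; Al is in period 3, group 13; Si is in period 3, group 14; Pb is in period 6, group 14.
Across a period the outer electron is held more tightly (higher IE₁); down a group it sits in a higher shell, more shielded, and comes off more easily.
These span different periods and groups, so the two trends combine.
Pb > Al: the two effects oppose for this pair; the across-period effect wins (716 vs 578 kJ/mol).
Mg > Pb: period and group pull opposite ways; the down-group shift dominates (738 vs 716 kJ/mol).
Si > Mg: both are in period 3; the period trend gives Si the larger value.
Note the exception: Mg has a higher first ionization energy than Al, contrary to the simple trend — Al's single 3p electron is easier to remove than one from Mg's filled 3s².
For reference (kJ/mol): Mg 738, Al 578, Si 786, Pb 716.
So from lowest to highest: Al < Pb < Mg < Si.

Al, Pb, Mg, Si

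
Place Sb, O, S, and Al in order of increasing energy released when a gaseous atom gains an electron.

Electron affinity generally becomes more exothermic across a period toward the halogens and less exothermic down a group.
Neither a single period nor a single group — weigh both effects.
Sb > Al: the two effects oppose for this pair; the across-period effect wins (103 vs 42 kJ/mol).
O > Sb: both effects reinforce here, so O is clearly the higher of the two.
S > O: this pair runs against the simple trend — see the exception note.
Note the exception: S has a higher electron affinity than O, contrary to the simple trend — the compact 2p subshell of O repels the added electron more than S's larger 3p does.
Approximate values (kJ/mol): O 141, Al 42, S 200, Sb 103.
So from lowest to highest: Al < Sb < O < S.

Al < Sb < O < S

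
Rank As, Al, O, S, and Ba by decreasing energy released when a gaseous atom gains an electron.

S, O, As, Al, Ba

O is in period 2, group 16; Al is in period 3, group 13; S is in period 3, group 16; As is in period 4, group 15; Ba is in period 6, group 2.
Adding an electron releases more energy for atoms nearer the top right (short of the noble gases).
Neither a single period nor a single group — weigh both effects.
Al > Ba: both effects reinforce here, so Al is clearly the higher of the two.
As > Al: period and group pull opposite ways; the across-period shift dominates (78 vs 42 kJ/mol).
O > As: relative to As, both the across-period and down-group shifts push O's electron affinity up.
S > O: this pair runs against the simple trend — see the exception note.
Note the exception: S has a higher electron affinity than O, contrary to the simple trend — the compact 2p subshell of O repels the added electron more than S's larger 3p does.
For reference (kJ/mol): O 141, Al 42, S 200, As 78, Ba 14.
So from highest to lowest: S > O > As > Al > Ba.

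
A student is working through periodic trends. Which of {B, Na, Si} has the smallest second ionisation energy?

The second ionization energy removes an electron from the +1 ion. For each element: B⁺ still has 2 valence electrons; Na⁺ is the bare [Ne] core; Si⁺ still has 3 valence electrons.
Core electrons are held far more tightly than valence electrons, so Na tops the IE_2 order.
Valence configurations: B⁺ [He]2s², Si⁺ [Ne]3s²3p¹.
Approximate IE_2 values (kJ/mol): B 2427, Na 4562, Si 1577.
Putting it together, IE_2: Si < B < Na.

Si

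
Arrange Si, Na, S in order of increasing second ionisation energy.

After 1 electron has been removed, what remains? Si⁺ still has 3 valence electrons; Na⁺ is the bare [Ne] core; S⁺ still has 5 valence electrons.
Breaking into a closed-shell core is much more expensive than removing a leftover valence electron — Na has the largest IE_2 here.
Valence configurations: Si⁺ [Ne]3s²3p¹, S⁺ [Ne]3s²3p³.
The numbers (kJ/mol): Si 1577, Na 4562, S 2252.
So the second ionization energies run Si < S < Na.

Si < S < Na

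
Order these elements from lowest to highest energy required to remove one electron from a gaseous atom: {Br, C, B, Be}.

B < Be < C < Br

Across a period the outer electron is held more tightly (higher IE₁); down a group it sits in a higher shell, more shielded, and comes off more easily.
Neither a single period nor a single group — weigh both effects.
Be > B: this pair runs against the simple trend — see the exception note.
C > Be: both are in period 2; the period trend gives C the larger value.
Br > C: the two effects oppose for this pair; the across-period effect wins (1140 vs 1086 kJ/mol).
Note the exception: Be has a higher first ionization energy than B, contrary to the simple trend — removing B's lone 2p electron is easier than breaking Be's filled 2s².
Approximate values (kJ/mol): Be 900, B 801, C 1086, Br 1140.
So from lowest to highest: B < Be < C < Br.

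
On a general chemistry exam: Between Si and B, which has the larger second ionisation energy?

B

Consider each +1 ion: Si⁺ still has 3 valence electrons; B⁺ still has 2 valence electrons.
All are still removing valence electrons, so compare the +1 ions as you would atoms: IE_2 generally rises across a period (higher Z_eff) and falls down a group (larger shell), subject to the usual subshell exceptions.
Valence configurations: Si⁺ [Ne]3s²3p¹, B⁺ [He]2s².
Approximate IE_2 values (kJ/mol): Si 1577, B 2427.
Overall IE_2 order: Si < B.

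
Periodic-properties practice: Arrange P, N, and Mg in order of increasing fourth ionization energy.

After 3 electrons have been removed, what remains? P³⁺ still has 2 valence electrons; N³⁺ still has 2 valence electrons; Mg³⁺ is already 1 electron into the core.
Core electrons are held far more tightly than valence electrons, so Mg tops the IE_4 order.
Valence configurations: P³⁺ [Ne]3s², N³⁺ [He]2s².
Approximate IE_4 values (kJ/mol): P 4964, N 7475, Mg 10543.
Hence IE_4: P < N < Mg.

P < N < Mg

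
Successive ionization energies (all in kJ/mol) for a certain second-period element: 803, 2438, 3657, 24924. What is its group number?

Group 13

Look for the largest jump between consecutive ionization energies: IE4/IE3 ≈ 6.8, far larger than any earlier ratio.
That jump marks the point where a core electron is being removed. So the atom has 3 valence electrons.
A main-group element with 3 valence electrons is in group 13.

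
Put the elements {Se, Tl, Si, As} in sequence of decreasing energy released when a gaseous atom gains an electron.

Adding an electron releases more energy for atoms nearer the top right (short of the noble gases).
Here both period and group differ, so the two effects have to be weighed against each other.
As > Tl: both effects reinforce here, so As is clearly the higher of the two.
Si > As: the two effects oppose for this pair; the down-group effect wins (134 vs 78 kJ/mol).
Se > Si: period and group pull opposite ways; the across-period shift dominates (195 vs 134 kJ/mol).
Tabulated electron affinity (kJ/mol): Si 134, As 78, Se 195, Tl 19.
So from highest to lowest: Se > Si > As > Tl.

Se, Si, As, Tl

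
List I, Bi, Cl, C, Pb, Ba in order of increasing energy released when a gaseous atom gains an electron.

Ba, Pb, Bi, C, I, Cl

C is in period 2, group 14; Cl is in period 3, group 17; I is in period 5, group 17; Ba is in period 6, group 2; Pb is in period 6, group 14; Bi is in period 6, group 15.
Atoms with high Z_eff and room in the valence shell (especially the halogens) have the most exothermic electron affinities.
Here both period and group differ, so the two effects have to be weighed against each other.
Pb > Ba: Pb lies to the right of Ba in period 6, so the across-period effect alone puts Pb higher.
Bi > Pb: Bi lies to the right of Pb in period 6, so the across-period effect alone puts Bi higher.
C > Bi: the two effects oppose for this pair; the down-group effect wins (122 vs 91 kJ/mol).
I > C: period and group pull opposite ways; the across-period shift dominates (295 vs 122 kJ/mol).
Cl > I: Cl sits above I in group 17, so the down-group effect alone puts Cl higher.
Approximate values (kJ/mol): C 122, Cl 349, I 295, Ba 14, Pb 35, Bi 91.
So from lowest to highest: Ba < Pb < Bi < C < I < Cl.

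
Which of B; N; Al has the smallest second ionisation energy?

Al

IE_2 is the cost of taking one more electron from the +1 cation: B⁺ still has 2 valence electrons; N⁺ still has 4 valence electrons; Al⁺ still has 2 valence electrons.
All are still removing valence electrons, so compare the +1 ions as you would atoms: IE_2 generally rises across a period (higher Z_eff) and falls down a group (larger shell), subject to the usual subshell exceptions.
Valence configurations: B⁺ [He]2s², N⁺ [He]2s²2p², Al⁺ [Ne]3s².
Approximate IE_2 values (kJ/mol): B 2427, N 2856, Al 1817.
Hence IE_2: Al < B < N.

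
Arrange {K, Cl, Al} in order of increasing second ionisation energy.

The second ionization energy removes an electron from the +1 ion. For each element: K⁺ is the bare [Ar] core; Cl⁺ still has 6 valence electrons; Al⁺ still has 2 valence electrons.
Breaking into a closed-shell core is much more expensive than removing a leftover valence electron — K has the largest IE_2 here.
Valence configurations: Cl⁺ [Ne]3s²3p⁴, Al⁺ [Ne]3s².
Approximate IE_2 values (kJ/mol): K 3052, Cl 2298, Al 1817.
Overall IE_2 order: Al < Cl < K.

Al < Cl < K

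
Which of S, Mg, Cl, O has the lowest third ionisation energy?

Consider each +2 ion: S²⁺ still has 4 valence electrons; Mg²⁺ is the bare [Ne] core; Cl²⁺ still has 5 valence electrons; O²⁺ still has 4 valence electrons.
Breaking into a closed-shell core is much more expensive than removing a leftover valence electron — Mg has the largest IE_3 here.
Valence configurations: S²⁺ [Ne]3s²3p², Cl²⁺ [Ne]3s²3p³, O²⁺ [He]2s²2p².
Approximate IE_3 values (kJ/mol): S 3357, Mg 7733, Cl 3822, O 5300.
Putting it together, IE_3: S < Cl < O < Mg.

S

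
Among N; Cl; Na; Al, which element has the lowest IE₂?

Al

The second ionization energy removes an electron from the +1 ion. For each element: N⁺ still has 4 valence electrons; Cl⁺ still has 6 valence electrons; Na⁺ is the bare [Ne] core; Al⁺ still has 2 valence electrons.
Pulling an electron out of a noble-gas core costs far more than removing a remaining valence electron, so Na sits at the high end of IE_2.
Valence configurations: N⁺ [He]2s²2p², Cl⁺ [Ne]3s²3p⁴, Al⁺ [Ne]3s².
Tabulated IE_2 (kJ/mol): N 2856, Cl 2298, Na 4562, Al 1817.
Putting it together, IE_2: Al < Cl < N < Na.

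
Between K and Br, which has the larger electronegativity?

Br

K is in period 4, group 1; Br is in period 4, group 17.
Atoms toward the upper right of the periodic table pull bonding electrons most strongly.
All lie in period 4, so electronegativity increases left to right.
So Br has the larger electronegativity (Br > K).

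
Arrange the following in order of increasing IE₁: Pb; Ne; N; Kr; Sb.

N is in period 2, group 15; Ne is in period 2, group 18; Kr is in period 4, group 18; Sb is in period 5, group 15; Pb is in period 6, group 14.
IE₁ increases left→right with effective nuclear charge and decreases top→bottom as the valence shell moves farther out.
Neither a single period nor a single group — weigh both effects.
Sb > Pb: relative to Pb, both the across-period and down-group shifts push Sb's first ionization energy up.
Kr > Sb: both effects reinforce here, so Kr is clearly the higher of the two.
N > Kr: the two effects oppose for this pair; the down-group effect wins (1402 vs 1351 kJ/mol).
Ne > N: both are in period 2; the period trend gives Ne the larger value.
Approximate values (kJ/mol): N 1402, Ne 2081, Kr 1351, Sb 831, Pb 716.
So from lowest to highest: Pb < Sb < Kr < N < Ne.

Pb, Sb, Kr, N, Ne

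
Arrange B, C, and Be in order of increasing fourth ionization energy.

The fourth ionization energy removes an electron from the +3 ion. For each element: B³⁺ is the bare [He] core; C³⁺ still has 1 valence electron; Be³⁺ is already 1 electron into the core.
Breaking into a closed-shell core is much more expensive than removing a leftover valence electron — Be and B have the largest IE_4 here.
Approximate IE_4 values (kJ/mol): B 25026, C 6223, Be 21007.
So the fourth ionization energies run C < Be < B.

C < Be < B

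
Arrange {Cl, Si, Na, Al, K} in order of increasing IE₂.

Si < Al < Cl < K < Na

The second ionization energy removes an electron from the +1 ion. For each element: Cl⁺ still has 6 valence electrons; Si⁺ still has 3 valence electrons; Na⁺ is the bare [Ne] core; Al⁺ still has 2 valence electrons; K⁺ is the bare [Ar] core.
Pulling an electron out of a noble-gas core costs far more than removing a remaining valence electron, so K and Na sit at the high end of IE_2.
Valence configurations: Cl⁺ [Ne]3s²3p⁴, Si⁺ [Ne]3s²3p¹, Al⁺ [Ne]3s².
Si⁺ loses a lone 3p electron whereas Al⁺ must break into a filled 3s² pair, so IE_2(Al) > IE_2(Si) even though Si has the higher nuclear charge.
The numbers (kJ/mol): Cl 2298, Si 1577, Na 4562, Al 1817, K 3052.
Putting it together, IE_2: Si < Al < Cl < K < Na.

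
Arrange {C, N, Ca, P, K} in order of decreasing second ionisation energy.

K, N, C, P, Ca

Consider each +1 ion: C⁺ still has 3 valence electrons; N⁺ still has 4 valence electrons; Ca⁺ still has 1 valence electron; P⁺ still has 4 valence electrons; K⁺ is the bare [Ar] core.
Core electrons are held far more tightly than valence electrons, so K tops the IE_2 order.
Valence configurations: C⁺ [He]2s²2p¹, N⁺ [He]2s²2p², Ca⁺ [Ar]4s¹, P⁺ [Ne]3s²3p².
The numbers (kJ/mol): C 2353, N 2856, Ca 1145, P 1907, K 3052.
Overall IE_2 order: Ca < P < C < N < K.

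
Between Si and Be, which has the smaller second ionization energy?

Si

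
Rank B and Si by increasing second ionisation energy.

Si < B

IE_2 is the cost of taking one more electron from the +1 cation: B⁺ still has 2 valence electrons; Si⁺ still has 3 valence electrons.
All are still removing valence electrons, so compare the +1 ions as you would atoms: IE_2 generally rises across a period (higher Z_eff) and falls down a group (larger shell), subject to the usual subshell exceptions.
Valence configurations: B⁺ [He]2s², Si⁺ [Ne]3s²3p¹.
Approximate IE_2 values (kJ/mol): B 2427, Si 1577.
Putting it together, IE_2: Si < B.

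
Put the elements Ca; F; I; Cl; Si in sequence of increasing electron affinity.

Ca, Si, I, F, Cl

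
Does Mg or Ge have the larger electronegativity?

Mg is in period 3, group 2; Ge is in period 4, group 14.
Smaller atoms with higher effective nuclear charge are more electronegative.
These span different periods and groups, so the two trends combine.
Ge > Mg: period and group pull opposite ways; the across-period shift dominates (2.01 vs 1.31).
Approximate values (Pauling): Mg 1.31, Ge 2.01.
So Ge has the larger electronegativity (Ge > Mg).

Ge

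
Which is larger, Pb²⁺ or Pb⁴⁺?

Pb²⁺

Both ions have Z = 82 protons, but Pb⁴⁺ has lost more electrons, so its remaining electrons feel a larger effective nuclear charge per electron and are pulled in more tightly.
Higher positive charge → smaller ion, so Pb²⁺ > Pb⁴⁺.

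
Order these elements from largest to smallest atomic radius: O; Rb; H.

Rb > O > H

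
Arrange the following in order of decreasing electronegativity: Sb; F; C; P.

C is in period 2, group 14; F is in period 2, group 17; P is in period 3, group 15; Sb is in period 5, group 15.
Atoms toward the upper right of the periodic table pull bonding electrons most strongly.
Here both period and group differ, so the two effects have to be weighed against each other.
P > Sb: they share group 15; the group trend gives P the larger value.
C > P: period and group pull opposite ways; the down-group shift dominates (2.55 vs 2.19).
F > C: F lies to the right of C in period 2, so the across-period effect alone puts F higher.
For reference (Pauling): C 2.55, F 3.98, P 2.19, Sb 2.05.
So from highest to lowest: F > C > P > Sb.

F > C > P > Sb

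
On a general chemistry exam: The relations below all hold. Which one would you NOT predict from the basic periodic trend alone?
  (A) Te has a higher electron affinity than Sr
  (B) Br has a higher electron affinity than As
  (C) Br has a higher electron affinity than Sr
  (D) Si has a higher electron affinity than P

(D)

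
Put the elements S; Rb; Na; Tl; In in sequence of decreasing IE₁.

Na is in period 3, group 1; S is in period 3, group 16; Rb is in period 5, group 1; In is in period 5, group 13; Tl is in period 6, group 13.
IE₁ increases left→right with effective nuclear charge and decreases top→bottom as the valence shell moves farther out.
Neither a single period nor a single group — weigh both effects.
Na > Rb: Na sits above Rb in group 1, so the down-group effect alone puts Na higher.
In > Na: the two effects oppose for this pair; the across-period effect wins (558 vs 496 kJ/mol).
Tl > In: this pair runs against the simple trend — see the exception note.
S > Tl: both effects reinforce here, so S is clearly the higher of the two.
Note the exception: Tl has a higher first ionization energy than In, contrary to the simple trend — relativistic 6s stabilisation and poor 4f/5d shielding distort the trend for the heavy p-block elements.
Approximate values (kJ/mol): Na 496, S 1000, Rb 403, In 558, Tl 589.
So from highest to lowest: S > Tl > In > Na > Rb.

S > Tl > In > Na > Rb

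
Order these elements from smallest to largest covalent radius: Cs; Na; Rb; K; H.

Moving right in a period, electrons are added to the same shell under a stronger nuclear pull, so atoms get smaller; moving down, a new shell is opened and atoms get larger.
All are in group 1, so atomic radius increases down the group.
So from smallest to largest: H < Na < K < Rb < Cs.

H < Na < K < Rb < Cs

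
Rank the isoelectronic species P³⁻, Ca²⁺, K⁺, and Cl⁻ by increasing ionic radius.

All of these have 18 electrons, so size is governed by nuclear charge alone: the more protons, the stronger the pull on the same electron cloud, and the smaller the ion.
Nuclear charges: Ca²⁺ (Z=20), K⁺ (Z=19), Cl⁻ (Z=17), P³⁻ (Z=15).
Smallest to largest: Ca²⁺ < K⁺ < Cl⁻ < P³⁻.

Ca²⁺ < K⁺ < Cl⁻ < P³⁻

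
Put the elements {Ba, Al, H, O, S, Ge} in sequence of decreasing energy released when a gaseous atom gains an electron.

S > O > Ge > H > Al > Ba

H is in period 1, group 1; O is in period 2, group 16; Al is in period 3, group 13; S is in period 3, group 16; Ge is in period 4, group 14; Ba is in period 6, group 2.
Atoms with high Z_eff and room in the valence shell (especially the halogens) have the most exothermic electron affinities.
Neither a single period nor a single group — weigh both effects.
Al > Ba: relative to Ba, both the across-period and down-group shifts push Al's electron affinity up.
H > Al: period and group pull opposite ways; the down-group shift dominates (73 vs 42 kJ/mol).
Ge > H: the two effects oppose for this pair; the across-period effect wins (119 vs 73 kJ/mol).
O > Ge: both effects reinforce here, so O is clearly the higher of the two.
S > O: this pair runs against the simple trend — see the exception note.
Note the exception: S has a higher electron affinity than O, contrary to the simple trend — the compact 2p subshell of O repels the added electron more than S's larger 3p does.
For reference (kJ/mol): H 73, O 141, Al 42, S 200, Ge 119, Ba 14.
So from highest to lowest: S > O > Ge > H > Al > Ba.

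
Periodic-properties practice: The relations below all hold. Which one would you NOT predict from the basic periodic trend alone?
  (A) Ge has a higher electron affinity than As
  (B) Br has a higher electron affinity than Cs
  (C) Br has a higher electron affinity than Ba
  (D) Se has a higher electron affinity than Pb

The general trend: electron affinity increases across a period and decreases down a group.
(A) Ge (period 4, group 14) vs As (period 4, group 15): the stated order contradicts the simple trend.
(B) Br (period 4, group 17) vs Cs (period 6, group 1): the stated order agrees with the simple trend.
(C) Br (period 4, group 17) vs Ba (period 6, group 2): the stated order agrees with the simple trend.
(D) Se (period 4, group 16) vs Pb (period 6, group 14): the stated order agrees with the simple trend.
The exception is (A): adding an electron to As's half-filled 4p³ is unfavourable, so Ge (4p²) has the more exothermic EA.

(A)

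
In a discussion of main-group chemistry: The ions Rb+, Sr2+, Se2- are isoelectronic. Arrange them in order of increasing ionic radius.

Sr2+ < Rb+ < Se2-

All of these have 36 electrons, so size is governed by nuclear charge alone: the more protons, the stronger the pull on the same electron cloud, and the smaller the ion.
Nuclear charges: Sr2+ (Z=38), Rb+ (Z=37), Se2- (Z=34).
Smallest to largest: Sr2+ < Rb+ < Se2-.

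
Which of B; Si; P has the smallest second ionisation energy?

Si

After 1 electron has been removed, what remains? B⁺ still has 2 valence electrons; Si⁺ still has 3 valence electrons; P⁺ still has 4 valence electrons.
All are still removing valence electrons, so compare the +1 ions as you would atoms: IE_2 generally rises across a period (higher Z_eff) and falls down a group (larger shell), subject to the usual subshell exceptions.
Valence configurations: B⁺ [He]2s², Si⁺ [Ne]3s²3p¹, P⁺ [Ne]3s²3p².
The numbers (kJ/mol): B 2427, Si 1577, P 1907.
Hence IE_2: Si < P < B.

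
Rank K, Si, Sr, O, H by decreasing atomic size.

K > Sr > Si > O > H

Radius decreases left→right (rising Z_eff, same n) and increases top→bottom (higher n).
Neither a single period nor a single group — weigh both effects.
O > H: the two effects oppose for this pair; the down-group effect wins (63 vs 32 pm).
Si > O: relative to O, both the across-period and down-group shifts push Si's atomic radius up.
Sr > Si: both effects reinforce here, so Sr is clearly the larger of the two.
K > Sr: period and group pull opposite ways; the across-period shift dominates (196 vs 185 pm).
Approximate values (pm): H 32, O 63, Si 116, K 196, Sr 185.
So from largest to smallest: K > Sr > Si > O > H.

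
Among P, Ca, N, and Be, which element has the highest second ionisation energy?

After 1 electron has been removed, what remains? P⁺ still has 4 valence electrons; Ca⁺ still has 1 valence electron; N⁺ still has 4 valence electrons; Be⁺ still has 1 valence electron.
All are still removing valence electrons, so compare the +1 ions as you would atoms: IE_2 generally rises across a period (higher Z_eff) and falls down a group (larger shell), subject to the usual subshell exceptions.
Valence configurations: P⁺ [Ne]3s²3p², Ca⁺ [Ar]4s¹, N⁺ [He]2s²2p², Be⁺ [He]2s¹.
Tabulated IE_2 (kJ/mol): P 1907, Ca 1145, N 2856, Be 1757.
So the second ionization energies run Ca < Be < P < N.

N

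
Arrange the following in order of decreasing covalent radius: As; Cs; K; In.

Cs, K, In, As

Radius decreases left→right (rising Z_eff, same n) and increases top→bottom (higher n).
Neither a single period nor a single group — weigh both effects.
In > As: relative to As, both the across-period and down-group shifts push In's atomic radius up.
K > In: the two effects oppose for this pair; the across-period effect wins (196 vs 142 pm).
Cs > K: they share group 1; the group trend gives Cs the larger value.
Tabulated atomic radius (pm): K 196, As 121, In 142, Cs 232.
So from largest to smallest: Cs > K > In > As.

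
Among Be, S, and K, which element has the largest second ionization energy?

Consider each +1 ion: Be⁺ still has 1 valence electron; S⁺ still has 5 valence electrons; K⁺ is the bare [Ar] core.
Pulling an electron out of a noble-gas core costs far more than removing a remaining valence electron, so K sits at the high end of IE_2.
Valence configurations: Be⁺ [He]2s¹, S⁺ [Ne]3s²3p³.
Approximate IE_2 values (kJ/mol): Be 1757, S 2252, K 3052.
Overall IE_2 order: Be < S < K.

K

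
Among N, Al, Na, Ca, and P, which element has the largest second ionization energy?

Consider each +1 ion: N⁺ still has 4 valence electrons; Al⁺ still has 2 valence electrons; Na⁺ is the bare [Ne] core; Ca⁺ still has 1 valence electron; P⁺ still has 4 valence electrons.
Breaking into a closed-shell core is much more expensive than removing a leftover valence electron — Na has the largest IE_2 here.
Valence configurations: N⁺ [He]2s²2p², Al⁺ [Ne]3s², Ca⁺ [Ar]4s¹, P⁺ [Ne]3s²3p².
Tabulated IE_2 (kJ/mol): N 2856, Al 1817, Na 4562, Ca 1145, P 1907.
So the second ionization energies run Ca < Al < P < N < Na.

Na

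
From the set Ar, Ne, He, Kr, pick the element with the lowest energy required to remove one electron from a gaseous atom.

Kr

He is in period 1, group 18; Ne is in period 2, group 18; Ar is in period 3, group 18; Kr is in period 4, group 18.
First ionization energy rises across a period (greater Z_eff holds electrons more tightly) and falls down a group (valence electrons are farther from the nucleus).
All are in group 18, so first ionization energy increases up the group.
The lowest energy required to remove one electron from a gaseous atom among these belongs to Kr.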